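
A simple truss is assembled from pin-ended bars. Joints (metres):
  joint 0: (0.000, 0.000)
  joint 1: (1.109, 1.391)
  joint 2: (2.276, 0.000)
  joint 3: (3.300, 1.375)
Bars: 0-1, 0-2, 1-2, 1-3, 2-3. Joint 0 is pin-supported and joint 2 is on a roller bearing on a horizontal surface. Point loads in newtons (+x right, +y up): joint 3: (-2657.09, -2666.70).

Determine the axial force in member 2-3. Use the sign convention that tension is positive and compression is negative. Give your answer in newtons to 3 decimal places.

N=4 nodes, M=5 members, R=3 reactions → 2N=8, M+R=8
member 0 (0-1): L=1.7790, (cx,cy)=(0.6234,0.7819)
member 1 (0-2): L=2.2760, (cx,cy)=(1.0000,0.0000)
member 2 (1-2): L=1.8157, (cx,cy)=(0.6427,-0.7661)
member 3 (1-3): L=2.1911, (cx,cy)=(1.0000,-0.0073)
member 4 (2-3): L=1.7144, (cx,cy)=(0.5973,0.8020)
solve A·x = −loads:
  F[0-1] = -518.5346 N (compression)
  F[0-2] = -2333.8398 N (compression)
  F[1-2] = +535.6014 N (tension)
  F[1-3] = -667.5134 N (compression)
  F[2-3] = -3331.0352 N (compression)
  Rx@0 = +2657.0900 N
  Ry@0 = +405.4473 N
  Ry@2 = +2261.2527 N

-3331.035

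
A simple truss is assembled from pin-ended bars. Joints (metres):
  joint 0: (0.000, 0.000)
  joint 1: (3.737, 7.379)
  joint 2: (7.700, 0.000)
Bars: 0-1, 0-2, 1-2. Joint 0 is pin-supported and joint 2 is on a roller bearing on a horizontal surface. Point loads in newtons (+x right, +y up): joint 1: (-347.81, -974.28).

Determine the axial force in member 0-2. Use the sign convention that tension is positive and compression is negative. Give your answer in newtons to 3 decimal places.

74.938

N=3 nodes, M=3 members, R=3 reactions → 2N=6, M+R=6
member 0 (0-1): L=8.2713, (cx,cy)=(0.4518,0.8921)
member 1 (0-2): L=7.7000, (cx,cy)=(1.0000,0.0000)
member 2 (1-2): L=8.3759, (cx,cy)=(0.4731,-0.8810)
solve A·x = −loads:
  F[0-1] = -935.6923 N (compression)
  F[0-2] = +74.9376 N (tension)
  F[1-2] = -158.3816 N (compression)
  Rx@0 = +347.8100 N
  Ry@0 = +834.7483 N
  Ry@2 = +139.5317 N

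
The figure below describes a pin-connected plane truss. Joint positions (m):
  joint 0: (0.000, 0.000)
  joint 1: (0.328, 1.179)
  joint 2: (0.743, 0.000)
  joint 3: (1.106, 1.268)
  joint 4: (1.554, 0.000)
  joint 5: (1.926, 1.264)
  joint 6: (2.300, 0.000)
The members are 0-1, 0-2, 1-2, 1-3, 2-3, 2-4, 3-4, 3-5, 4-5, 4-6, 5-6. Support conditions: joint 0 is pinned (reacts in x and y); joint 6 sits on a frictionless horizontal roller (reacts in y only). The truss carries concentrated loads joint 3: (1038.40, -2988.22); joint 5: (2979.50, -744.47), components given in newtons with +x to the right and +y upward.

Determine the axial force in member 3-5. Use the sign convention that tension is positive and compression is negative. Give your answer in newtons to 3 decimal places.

677.371

N=7 nodes, M=11 members, R=3 reactions → 2N=14, M+R=14
member 0 (0-1): L=1.2238, (cx,cy)=(0.2680,0.9634)
member 1 (0-2): L=0.7430, (cx,cy)=(1.0000,0.0000)
member 2 (1-2): L=1.2499, (cx,cy)=(0.3320,-0.9433)
member 3 (1-3): L=0.7831, (cx,cy)=(0.9935,0.1137)
member 4 (2-3): L=1.3189, (cx,cy)=(0.2752,0.9614)
member 5 (2-4): L=0.8110, (cx,cy)=(1.0000,0.0000)
member 6 (3-4): L=1.3448, (cx,cy)=(0.3331,-0.9429)
member 7 (3-5): L=0.8200, (cx,cy)=(1.0000,-0.0049)
member 8 (4-5): L=1.3176, (cx,cy)=(0.2823,0.9593)
member 9 (4-6): L=0.7460, (cx,cy)=(1.0000,0.0000)
member 10 (5-6): L=1.3182, (cx,cy)=(0.2837,-0.9589)
solve A·x = −loads:
  F[0-1] = +557.9861 N (tension)
  F[0-2] = +3868.3468 N (tension)
  F[1-2] = -530.4061 N (compression)
  F[1-3] = +327.7851 N (tension)
  F[2-3] = +520.4145 N (tension)
  F[2-4] = +3549.0094 N (tension)
  F[3-4] = -3742.8870 N (compression)
  F[3-5] = +677.3713 N (tension)
  F[4-5] = +3678.7573 N (tension)
  F[4-6] = +1263.5107 N (tension)
  F[5-6] = -4453.2669 N (compression)
  Rx@0 = -4017.9000 N
  Ry@0 = -537.5708 N
  Ry@6 = +4270.2608 N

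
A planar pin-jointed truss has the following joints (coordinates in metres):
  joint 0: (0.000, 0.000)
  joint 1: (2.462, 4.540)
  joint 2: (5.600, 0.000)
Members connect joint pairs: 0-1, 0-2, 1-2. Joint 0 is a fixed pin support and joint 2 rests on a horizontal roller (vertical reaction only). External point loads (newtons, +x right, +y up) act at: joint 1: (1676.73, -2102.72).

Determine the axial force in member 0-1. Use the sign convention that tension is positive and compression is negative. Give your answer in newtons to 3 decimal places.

205.986

N=3 nodes, M=3 members, R=3 reactions → 2N=6, M+R=6
member 0 (0-1): L=5.1646, (cx,cy)=(0.4767,0.8791)
member 1 (0-2): L=5.6000, (cx,cy)=(1.0000,0.0000)
member 2 (1-2): L=5.5189, (cx,cy)=(0.5686,-0.8226)
solve A·x = −loads:
  F[0-1] = +205.9863 N (tension)
  F[0-2] = +1578.5348 N (tension)
  F[1-2] = -2776.2368 N (compression)
  Rx@0 = -1676.7300 N
  Ry@0 = -181.0748 N
  Ry@2 = +2283.7948 N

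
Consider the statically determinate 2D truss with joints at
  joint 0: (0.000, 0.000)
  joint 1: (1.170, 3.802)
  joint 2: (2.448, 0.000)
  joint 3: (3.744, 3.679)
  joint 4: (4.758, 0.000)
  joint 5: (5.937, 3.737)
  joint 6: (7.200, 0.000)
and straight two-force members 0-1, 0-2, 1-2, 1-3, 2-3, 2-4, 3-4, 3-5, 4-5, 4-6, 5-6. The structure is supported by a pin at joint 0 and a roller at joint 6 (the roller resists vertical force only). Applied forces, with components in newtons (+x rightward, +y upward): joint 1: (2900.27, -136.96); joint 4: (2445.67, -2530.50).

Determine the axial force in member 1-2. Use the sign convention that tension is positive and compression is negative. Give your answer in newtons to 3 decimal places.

N=7 nodes, M=11 members, R=3 reactions → 2N=14, M+R=14
member 0 (0-1): L=3.9780, (cx,cy)=(0.2941,0.9558)
member 1 (0-2): L=2.4480, (cx,cy)=(1.0000,0.0000)
member 2 (1-2): L=4.0110, (cx,cy)=(0.3186,-0.9479)
member 3 (1-3): L=2.5769, (cx,cy)=(0.9989,-0.0477)
member 4 (2-3): L=3.9006, (cx,cy)=(0.3323,0.9432)
member 5 (2-4): L=2.3100, (cx,cy)=(1.0000,0.0000)
member 6 (3-4): L=3.8162, (cx,cy)=(0.2657,-0.9641)
member 7 (3-5): L=2.1938, (cx,cy)=(0.9997,0.0264)
member 8 (4-5): L=3.9186, (cx,cy)=(0.3009,0.9537)
member 9 (4-6): L=2.4420, (cx,cy)=(1.0000,0.0000)
member 10 (5-6): L=3.9447, (cx,cy)=(0.3202,-0.9474)
solve A·x = −loads:
  F[0-1] = +584.3870 N (tension)
  F[0-2] = +5174.0594 N (tension)
  F[1-2] = -605.9257 N (compression)
  F[1-3] = -2538.2223 N (compression)
  F[2-3] = +608.9409 N (tension)
  F[2-4] = +4778.6745 N (tension)
  F[3-4] = -779.7514 N (compression)
  F[3-5] = -2126.5596 N (compression)
  F[4-5] = +3441.6974 N (tension)
  F[4-6] = +1090.2960 N (tension)
  F[5-6] = -3405.2623 N (compression)
  Rx@0 = -5345.9400 N
  Ry@0 = -558.5384 N
  Ry@6 = +3225.9984 N

-605.926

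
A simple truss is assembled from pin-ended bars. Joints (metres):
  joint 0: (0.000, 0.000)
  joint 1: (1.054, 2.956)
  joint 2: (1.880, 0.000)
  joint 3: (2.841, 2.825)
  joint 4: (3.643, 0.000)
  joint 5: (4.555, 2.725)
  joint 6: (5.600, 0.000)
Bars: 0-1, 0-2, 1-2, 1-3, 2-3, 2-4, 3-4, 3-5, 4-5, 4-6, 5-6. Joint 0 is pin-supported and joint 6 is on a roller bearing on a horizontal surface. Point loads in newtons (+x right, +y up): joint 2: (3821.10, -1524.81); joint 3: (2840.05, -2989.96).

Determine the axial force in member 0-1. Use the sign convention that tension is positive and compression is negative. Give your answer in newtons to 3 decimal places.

-1118.249

N=7 nodes, M=11 members, R=3 reactions → 2N=14, M+R=14
member 0 (0-1): L=3.1383, (cx,cy)=(0.3359,0.9419)
member 1 (0-2): L=1.8800, (cx,cy)=(1.0000,0.0000)
member 2 (1-2): L=3.0692, (cx,cy)=(0.2691,-0.9631)
member 3 (1-3): L=1.7918, (cx,cy)=(0.9973,-0.0731)
member 4 (2-3): L=2.9840, (cx,cy)=(0.3221,0.9467)
member 5 (2-4): L=1.7630, (cx,cy)=(1.0000,0.0000)
member 6 (3-4): L=2.9366, (cx,cy)=(0.2731,-0.9620)
member 7 (3-5): L=1.7169, (cx,cy)=(0.9983,-0.0582)
member 8 (4-5): L=2.8736, (cx,cy)=(0.3174,0.9483)
member 9 (4-6): L=1.9570, (cx,cy)=(1.0000,0.0000)
member 10 (5-6): L=2.9185, (cx,cy)=(0.3581,-0.9337)
solve A·x = −loads:
  F[0-1] = -1118.2486 N (compression)
  F[0-2] = +7036.7159 N (tension)
  F[1-2] = +1145.6991 N (tension)
  F[1-3] = -685.7343 N (compression)
  F[2-3] = +445.0942 N (tension)
  F[2-4] = +3380.6052 N (tension)
  F[3-4] = -3450.3829 N (compression)
  F[3-5] = -2442.4464 N (compression)
  F[4-5] = +3500.1770 N (tension)
  F[4-6] = +1327.4281 N (tension)
  F[5-6] = -3707.2732 N (compression)
  Rx@0 = -6661.1500 N
  Ry@0 = +1053.2949 N
  Ry@6 = +3461.4751 N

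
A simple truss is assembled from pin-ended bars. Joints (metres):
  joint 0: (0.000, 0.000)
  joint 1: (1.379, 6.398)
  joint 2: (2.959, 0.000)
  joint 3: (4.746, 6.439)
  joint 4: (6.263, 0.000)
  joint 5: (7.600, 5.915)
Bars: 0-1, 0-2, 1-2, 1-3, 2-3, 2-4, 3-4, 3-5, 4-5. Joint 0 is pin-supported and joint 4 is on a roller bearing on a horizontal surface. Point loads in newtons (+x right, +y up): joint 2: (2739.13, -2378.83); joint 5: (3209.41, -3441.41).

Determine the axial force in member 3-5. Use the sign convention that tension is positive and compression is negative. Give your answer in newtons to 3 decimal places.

3892.402

N=6 nodes, M=9 members, R=3 reactions → 2N=12, M+R=12
member 0 (0-1): L=6.5449, (cx,cy)=(0.2107,0.9776)
member 1 (0-2): L=2.9590, (cx,cy)=(1.0000,0.0000)
member 2 (1-2): L=6.5902, (cx,cy)=(0.2397,-0.9708)
member 3 (1-3): L=3.3672, (cx,cy)=(0.9999,0.0122)
member 4 (2-3): L=6.6824, (cx,cy)=(0.2674,0.9636)
member 5 (2-4): L=3.3040, (cx,cy)=(1.0000,0.0000)
member 6 (3-4): L=6.6153, (cx,cy)=(0.2293,-0.9734)
member 7 (3-5): L=2.9017, (cx,cy)=(0.9836,-0.1806)
member 8 (4-5): L=6.0642, (cx,cy)=(0.2205,0.9754)
solve A·x = −loads:
  F[0-1] = +2568.4636 N (tension)
  F[0-2] = +5407.3709 N (tension)
  F[1-2] = -2571.7118 N (compression)
  F[1-3] = +1157.8222 N (tension)
  F[2-3] = +5059.8153 N (tension)
  F[2-4] = +698.5777 N (tension)
  F[3-4] = -5745.6502 N (compression)
  F[3-5] = +3892.4021 N (tension)
  F[4-5] = -2807.5930 N (compression)
  Rx@0 = -5948.5400 N
  Ry@0 = -2510.8049 N
  Ry@4 = +8331.0449 N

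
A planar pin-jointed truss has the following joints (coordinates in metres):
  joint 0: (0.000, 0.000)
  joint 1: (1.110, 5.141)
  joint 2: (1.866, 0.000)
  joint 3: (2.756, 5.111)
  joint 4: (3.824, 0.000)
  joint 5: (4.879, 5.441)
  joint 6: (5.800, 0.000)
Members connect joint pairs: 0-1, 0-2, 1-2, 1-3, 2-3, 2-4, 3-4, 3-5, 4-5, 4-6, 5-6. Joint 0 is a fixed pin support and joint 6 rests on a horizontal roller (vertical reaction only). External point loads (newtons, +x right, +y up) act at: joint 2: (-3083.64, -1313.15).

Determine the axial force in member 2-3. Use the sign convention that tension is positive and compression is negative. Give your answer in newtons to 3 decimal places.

N=7 nodes, M=11 members, R=3 reactions → 2N=14, M+R=14
member 0 (0-1): L=5.2595, (cx,cy)=(0.2110,0.9775)
member 1 (0-2): L=1.8660, (cx,cy)=(1.0000,0.0000)
member 2 (1-2): L=5.1963, (cx,cy)=(0.1455,-0.9894)
member 3 (1-3): L=1.6463, (cx,cy)=(0.9998,-0.0182)
member 4 (2-3): L=5.1879, (cx,cy)=(0.1716,0.9852)
member 5 (2-4): L=1.9580, (cx,cy)=(1.0000,0.0000)
member 6 (3-4): L=5.2214, (cx,cy)=(0.2045,-0.9789)
member 7 (3-5): L=2.1485, (cx,cy)=(0.9881,0.1536)
member 8 (4-5): L=5.5423, (cx,cy)=(0.1904,0.9817)
member 9 (4-6): L=1.9760, (cx,cy)=(1.0000,0.0000)
member 10 (5-6): L=5.5184, (cx,cy)=(0.1669,-0.9860)
solve A·x = −loads:
  F[0-1] = -911.2021 N (compression)
  F[0-2] = -2891.3326 N (compression)
  F[1-2] = +906.2283 N (tension)
  F[1-3] = -324.2070 N (compression)
  F[2-3] = +422.8325 N (tension)
  F[2-4] = +251.6151 N (tension)
  F[3-4] = -456.7183 N (compression)
  F[3-5] = -160.0963 N (compression)
  F[4-5] = +455.3886 N (tension)
  F[4-6] = +71.5120 N (tension)
  F[5-6] = -428.4817 N (compression)
  Rx@0 = +3083.6400 N
  Ry@0 = +890.6779 N
  Ry@6 = +422.4721 N

422.833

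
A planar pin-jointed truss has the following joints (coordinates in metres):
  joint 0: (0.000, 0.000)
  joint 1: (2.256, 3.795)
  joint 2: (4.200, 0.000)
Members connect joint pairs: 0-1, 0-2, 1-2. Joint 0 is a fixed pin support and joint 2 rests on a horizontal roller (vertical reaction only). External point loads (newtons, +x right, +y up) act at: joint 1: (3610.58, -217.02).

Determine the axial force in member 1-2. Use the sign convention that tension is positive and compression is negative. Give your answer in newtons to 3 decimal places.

-3796.519

N=3 nodes, M=3 members, R=3 reactions → 2N=6, M+R=6
member 0 (0-1): L=4.4149, (cx,cy)=(0.5110,0.8596)
member 1 (0-2): L=4.2000, (cx,cy)=(1.0000,0.0000)
member 2 (1-2): L=4.2639, (cx,cy)=(0.4559,-0.8900)
solve A·x = −loads:
  F[0-1] = +3678.4847 N (tension)
  F[0-2] = +1730.8965 N (tension)
  F[1-2] = -3796.5195 N (compression)
  Rx@0 = -3610.5800 N
  Ry@0 = -3161.9677 N
  Ry@2 = +3378.9877 N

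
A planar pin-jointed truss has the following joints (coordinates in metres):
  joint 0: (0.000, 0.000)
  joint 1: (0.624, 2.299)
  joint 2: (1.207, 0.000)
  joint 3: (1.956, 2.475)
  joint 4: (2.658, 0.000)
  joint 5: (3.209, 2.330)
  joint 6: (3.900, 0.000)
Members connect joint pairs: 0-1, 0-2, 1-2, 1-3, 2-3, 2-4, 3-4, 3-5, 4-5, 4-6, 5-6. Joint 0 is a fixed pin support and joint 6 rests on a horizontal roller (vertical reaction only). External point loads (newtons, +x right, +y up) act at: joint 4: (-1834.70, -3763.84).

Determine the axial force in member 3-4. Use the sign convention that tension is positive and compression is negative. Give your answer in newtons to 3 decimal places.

N=7 nodes, M=11 members, R=3 reactions → 2N=14, M+R=14
member 0 (0-1): L=2.3822, (cx,cy)=(0.2619,0.9651)
member 1 (0-2): L=1.2070, (cx,cy)=(1.0000,0.0000)
member 2 (1-2): L=2.3718, (cx,cy)=(0.2458,-0.9693)
member 3 (1-3): L=1.3436, (cx,cy)=(0.9914,0.1310)
member 4 (2-3): L=2.5859, (cx,cy)=(0.2897,0.9571)
member 5 (2-4): L=1.4510, (cx,cy)=(1.0000,0.0000)
member 6 (3-4): L=2.5726, (cx,cy)=(0.2729,-0.9621)
member 7 (3-5): L=1.2614, (cx,cy)=(0.9934,-0.1150)
member 8 (4-5): L=2.3943, (cx,cy)=(0.2301,0.9732)
member 9 (4-6): L=1.2420, (cx,cy)=(1.0000,0.0000)
member 10 (5-6): L=2.4303, (cx,cy)=(0.2843,-0.9587)
solve A·x = −loads:
  F[0-1] = -1242.0056 N (compression)
  F[0-2] = -1509.3628 N (compression)
  F[1-2] = +1153.5770 N (tension)
  F[1-3] = -614.1881 N (compression)
  F[2-3] = -1168.2652 N (compression)
  F[2-4] = -887.4125 N (compression)
  F[3-4] = +1406.0169 N (tension)
  F[3-5] = -1339.8329 N (compression)
  F[4-5] = +2477.6843 N (tension)
  F[4-6] = +760.7530 N (tension)
  F[5-6] = -2675.6317 N (compression)
  Rx@0 = +1834.7000 N
  Ry@0 = +1198.6383 N
  Ry@6 = +2565.2017 N

1406.017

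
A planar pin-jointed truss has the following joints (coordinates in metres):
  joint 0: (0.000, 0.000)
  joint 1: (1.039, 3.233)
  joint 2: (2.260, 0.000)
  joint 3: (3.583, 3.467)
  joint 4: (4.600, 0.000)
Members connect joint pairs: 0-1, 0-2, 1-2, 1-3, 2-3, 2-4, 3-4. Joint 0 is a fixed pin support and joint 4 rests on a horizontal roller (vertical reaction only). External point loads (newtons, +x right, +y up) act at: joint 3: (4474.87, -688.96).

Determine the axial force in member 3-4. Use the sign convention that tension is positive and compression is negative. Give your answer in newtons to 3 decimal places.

-4074.052

N=5 nodes, M=7 members, R=3 reactions → 2N=10, M+R=10
member 0 (0-1): L=3.3959, (cx,cy)=(0.3060,0.9520)
member 1 (0-2): L=2.2600, (cx,cy)=(1.0000,0.0000)
member 2 (1-2): L=3.4559, (cx,cy)=(0.3533,-0.9355)
member 3 (1-3): L=2.5547, (cx,cy)=(0.9958,0.0916)
member 4 (2-3): L=3.7109, (cx,cy)=(0.3565,0.9343)
member 5 (2-4): L=2.3400, (cx,cy)=(1.0000,0.0000)
member 6 (3-4): L=3.6131, (cx,cy)=(0.2815,-0.9596)
solve A·x = −loads:
  F[0-1] = +3382.5857 N (tension)
  F[0-2] = +3439.9289 N (tension)
  F[1-2] = -3228.4732 N (compression)
  F[1-3] = +2184.7786 N (tension)
  F[2-3] = +3232.6860 N (tension)
  F[2-4] = +1146.7518 N (tension)
  F[3-4] = -4074.0521 N (compression)
  Rx@0 = -4474.8700 N
  Ry@0 = -3220.3700 N
  Ry@4 = +3909.3300 N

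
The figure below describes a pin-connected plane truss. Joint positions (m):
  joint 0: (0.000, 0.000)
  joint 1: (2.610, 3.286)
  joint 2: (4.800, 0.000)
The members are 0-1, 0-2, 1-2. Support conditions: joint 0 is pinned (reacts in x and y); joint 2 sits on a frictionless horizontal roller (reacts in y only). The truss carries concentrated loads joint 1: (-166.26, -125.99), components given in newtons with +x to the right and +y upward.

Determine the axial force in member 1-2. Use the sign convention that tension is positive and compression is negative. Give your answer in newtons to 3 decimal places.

54.453

N=3 nodes, M=3 members, R=3 reactions → 2N=6, M+R=6
member 0 (0-1): L=4.1964, (cx,cy)=(0.6220,0.7830)
member 1 (0-2): L=4.8000, (cx,cy)=(1.0000,0.0000)
member 2 (1-2): L=3.9489, (cx,cy)=(0.5546,-0.8321)
solve A·x = −loads:
  F[0-1] = -218.7624 N (compression)
  F[0-2] = -30.1986 N (compression)
  F[1-2] = +54.4529 N (tension)
  Rx@0 = +166.2600 N
  Ry@0 = +171.3018 N
  Ry@2 = -45.3118 N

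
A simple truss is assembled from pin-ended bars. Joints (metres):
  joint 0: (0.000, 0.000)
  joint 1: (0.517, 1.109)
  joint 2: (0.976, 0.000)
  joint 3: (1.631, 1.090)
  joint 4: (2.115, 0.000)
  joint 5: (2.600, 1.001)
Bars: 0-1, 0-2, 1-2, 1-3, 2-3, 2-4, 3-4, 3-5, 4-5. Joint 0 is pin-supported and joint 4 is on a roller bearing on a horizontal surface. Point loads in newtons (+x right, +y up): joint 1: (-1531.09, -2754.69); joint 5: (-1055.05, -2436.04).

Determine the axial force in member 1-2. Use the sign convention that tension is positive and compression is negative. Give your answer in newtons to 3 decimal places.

N=6 nodes, M=9 members, R=3 reactions → 2N=12, M+R=12
member 0 (0-1): L=1.2236, (cx,cy)=(0.4225,0.9064)
member 1 (0-2): L=0.9760, (cx,cy)=(1.0000,0.0000)
member 2 (1-2): L=1.2002, (cx,cy)=(0.3824,-0.9240)
member 3 (1-3): L=1.1142, (cx,cy)=(0.9999,-0.0171)
member 4 (2-3): L=1.2717, (cx,cy)=(0.5151,0.8571)
member 5 (2-4): L=1.1390, (cx,cy)=(1.0000,0.0000)
member 6 (3-4): L=1.1926, (cx,cy)=(0.4058,-0.9139)
member 7 (3-5): L=0.9731, (cx,cy)=(0.9958,-0.0915)
member 8 (4-5): L=1.1123, (cx,cy)=(0.4360,0.8999)
solve A·x = −loads:
  F[0-1] = -3116.7532 N (compression)
  F[0-2] = -1269.2261 N (compression)
  F[1-2] = +72.5114 N (tension)
  F[1-3] = +186.4730 N (tension)
  F[2-3] = -78.1659 N (compression)
  F[2-4] = -1201.2346 N (compression)
  F[3-4] = +64.7365 N (tension)
  F[3-5] = +120.4175 N (tension)
  F[4-5] = -2694.6782 N (compression)
  Rx@0 = +2586.1400 N
  Ry@0 = +2824.8695 N
  Ry@4 = +2365.8605 N

72.511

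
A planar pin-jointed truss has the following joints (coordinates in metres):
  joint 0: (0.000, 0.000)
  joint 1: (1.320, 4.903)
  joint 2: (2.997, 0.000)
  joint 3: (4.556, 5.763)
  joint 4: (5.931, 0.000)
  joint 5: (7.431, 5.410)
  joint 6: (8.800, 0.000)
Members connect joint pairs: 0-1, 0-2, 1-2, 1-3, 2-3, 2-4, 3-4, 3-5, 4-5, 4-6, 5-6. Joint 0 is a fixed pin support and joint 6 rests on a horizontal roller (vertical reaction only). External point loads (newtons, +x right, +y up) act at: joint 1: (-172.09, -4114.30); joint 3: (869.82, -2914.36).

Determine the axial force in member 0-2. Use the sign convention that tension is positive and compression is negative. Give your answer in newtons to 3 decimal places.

1890.097

N=7 nodes, M=11 members, R=3 reactions → 2N=14, M+R=14
member 0 (0-1): L=5.0776, (cx,cy)=(0.2600,0.9656)
member 1 (0-2): L=2.9970, (cx,cy)=(1.0000,0.0000)
member 2 (1-2): L=5.1819, (cx,cy)=(0.3236,-0.9462)
member 3 (1-3): L=3.3483, (cx,cy)=(0.9665,0.2568)
member 4 (2-3): L=5.9701, (cx,cy)=(0.2611,0.9653)
member 5 (2-4): L=2.9340, (cx,cy)=(1.0000,0.0000)
member 6 (3-4): L=5.9248, (cx,cy)=(0.2321,-0.9727)
member 7 (3-5): L=2.8966, (cx,cy)=(0.9925,-0.1219)
member 8 (4-5): L=5.6141, (cx,cy)=(0.2672,0.9636)
member 9 (4-6): L=2.8690, (cx,cy)=(1.0000,0.0000)
member 10 (5-6): L=5.5805, (cx,cy)=(0.2453,-0.9694)
solve A·x = −loads:
  F[0-1] = -4586.6183 N (compression)
  F[0-2] = +1890.0967 N (tension)
  F[1-2] = +42.1149 N (tension)
  F[1-3] = -1069.7950 N (compression)
  F[2-3] = -41.2808 N (compression)
  F[2-4] = +1914.5060 N (tension)
  F[3-4] = -2504.4124 N (compression)
  F[3-5] = -1343.3023 N (compression)
  F[4-5] = +2527.9378 N (tension)
  F[4-6] = +657.8641 N (tension)
  F[5-6] = -2681.6852 N (compression)
  Rx@0 = -697.7300 N
  Ry@0 = +4428.9196 N
  Ry@6 = +2599.7404 N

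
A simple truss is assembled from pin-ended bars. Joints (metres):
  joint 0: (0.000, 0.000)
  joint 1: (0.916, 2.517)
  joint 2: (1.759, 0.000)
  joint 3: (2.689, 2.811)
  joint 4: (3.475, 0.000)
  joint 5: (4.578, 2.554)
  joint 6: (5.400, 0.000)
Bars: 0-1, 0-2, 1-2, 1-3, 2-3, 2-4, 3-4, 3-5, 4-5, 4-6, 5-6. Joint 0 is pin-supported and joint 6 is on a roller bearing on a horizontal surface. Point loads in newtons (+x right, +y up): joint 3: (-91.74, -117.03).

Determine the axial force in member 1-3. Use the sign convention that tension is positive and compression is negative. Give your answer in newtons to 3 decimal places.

-71.480

N=7 nodes, M=11 members, R=3 reactions → 2N=14, M+R=14
member 0 (0-1): L=2.6785, (cx,cy)=(0.3420,0.9397)
member 1 (0-2): L=1.7590, (cx,cy)=(1.0000,0.0000)
member 2 (1-2): L=2.6544, (cx,cy)=(0.3176,-0.9482)
member 3 (1-3): L=1.7972, (cx,cy)=(0.9865,0.1636)
member 4 (2-3): L=2.9608, (cx,cy)=(0.3141,0.9494)
member 5 (2-4): L=1.7160, (cx,cy)=(1.0000,0.0000)
member 6 (3-4): L=2.9188, (cx,cy)=(0.2693,-0.9631)
member 7 (3-5): L=1.9064, (cx,cy)=(0.9909,-0.1348)
member 8 (4-5): L=2.7820, (cx,cy)=(0.3965,0.9180)
member 9 (4-6): L=1.9250, (cx,cy)=(1.0000,0.0000)
member 10 (5-6): L=2.6830, (cx,cy)=(0.3064,-0.9519)
solve A·x = −loads:
  F[0-1] = -113.3430 N (compression)
  F[0-2] = -52.9786 N (compression)
  F[1-2] = +99.9925 N (tension)
  F[1-3] = -71.4803 N (compression)
  F[2-3] = -99.8703 N (compression)
  F[2-4] = +10.1466 N (tension)
  F[3-4] = -9.8663 N (compression)
  F[3-5] = -7.5587 N (compression)
  F[4-5] = +10.3501 N (tension)
  F[4-6] = +3.3861 N (tension)
  F[5-6] = -11.0523 N (compression)
  Rx@0 = +91.7400 N
  Ry@0 = +106.5092 N
  Ry@6 = +10.5208 N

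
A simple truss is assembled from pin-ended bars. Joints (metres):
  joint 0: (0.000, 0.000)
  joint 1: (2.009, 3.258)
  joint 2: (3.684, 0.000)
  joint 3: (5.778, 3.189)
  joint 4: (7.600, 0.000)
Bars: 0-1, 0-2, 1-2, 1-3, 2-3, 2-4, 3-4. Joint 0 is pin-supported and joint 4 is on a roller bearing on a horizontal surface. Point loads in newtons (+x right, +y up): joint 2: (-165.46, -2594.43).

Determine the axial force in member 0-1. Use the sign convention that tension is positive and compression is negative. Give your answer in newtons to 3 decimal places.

-1570.538

N=5 nodes, M=7 members, R=3 reactions → 2N=10, M+R=10
member 0 (0-1): L=3.8276, (cx,cy)=(0.5249,0.8512)
member 1 (0-2): L=3.6840, (cx,cy)=(1.0000,0.0000)
member 2 (1-2): L=3.6634, (cx,cy)=(0.4572,-0.8893)
member 3 (1-3): L=3.7696, (cx,cy)=(0.9998,-0.0183)
member 4 (2-3): L=3.8150, (cx,cy)=(0.5489,0.8359)
member 5 (2-4): L=3.9160, (cx,cy)=(1.0000,0.0000)
member 6 (3-4): L=3.6728, (cx,cy)=(0.4961,-0.8683)
solve A·x = −loads:
  F[0-1] = -1570.5376 N (compression)
  F[0-2] = +658.8677 N (tension)
  F[1-2] = +1534.5516 N (tension)
  F[1-3] = -1526.2277 N (compression)
  F[2-3] = +1471.0821 N (tension)
  F[2-4] = +718.5249 N (tension)
  F[3-4] = -1448.4045 N (compression)
  Rx@0 = +165.4600 N
  Ry@0 = +1336.8142 N
  Ry@4 = +1257.6158 N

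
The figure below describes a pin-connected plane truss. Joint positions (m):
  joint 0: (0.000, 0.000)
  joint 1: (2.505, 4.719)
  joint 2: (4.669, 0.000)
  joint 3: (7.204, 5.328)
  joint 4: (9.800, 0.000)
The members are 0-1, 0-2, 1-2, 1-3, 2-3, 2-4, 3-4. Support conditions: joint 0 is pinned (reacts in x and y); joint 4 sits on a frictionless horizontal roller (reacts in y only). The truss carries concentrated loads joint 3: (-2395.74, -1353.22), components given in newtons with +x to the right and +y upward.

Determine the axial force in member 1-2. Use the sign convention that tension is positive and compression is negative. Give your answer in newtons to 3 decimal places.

1606.114

N=5 nodes, M=7 members, R=3 reactions → 2N=10, M+R=10
member 0 (0-1): L=5.3427, (cx,cy)=(0.4689,0.8833)
member 1 (0-2): L=4.6690, (cx,cy)=(1.0000,0.0000)
member 2 (1-2): L=5.1915, (cx,cy)=(0.4168,-0.9090)
member 3 (1-3): L=4.7383, (cx,cy)=(0.9917,0.1285)
member 4 (2-3): L=5.9003, (cx,cy)=(0.4296,0.9030)
member 5 (2-4): L=5.1310, (cx,cy)=(1.0000,0.0000)
member 6 (3-4): L=5.9268, (cx,cy)=(0.4380,-0.8990)
solve A·x = −loads:
  F[0-1] = -1880.4766 N (compression)
  F[0-2] = -1514.0450 N (compression)
  F[1-2] = +1606.1138 N (tension)
  F[1-3] = -1564.1505 N (compression)
  F[2-3] = -1616.7524 N (compression)
  F[2-4] = -149.9451 N (compression)
  F[3-4] = +342.3314 N (tension)
  Rx@0 = +2395.7400 N
  Ry@0 = +1660.9655 N
  Ry@4 = -307.7455 N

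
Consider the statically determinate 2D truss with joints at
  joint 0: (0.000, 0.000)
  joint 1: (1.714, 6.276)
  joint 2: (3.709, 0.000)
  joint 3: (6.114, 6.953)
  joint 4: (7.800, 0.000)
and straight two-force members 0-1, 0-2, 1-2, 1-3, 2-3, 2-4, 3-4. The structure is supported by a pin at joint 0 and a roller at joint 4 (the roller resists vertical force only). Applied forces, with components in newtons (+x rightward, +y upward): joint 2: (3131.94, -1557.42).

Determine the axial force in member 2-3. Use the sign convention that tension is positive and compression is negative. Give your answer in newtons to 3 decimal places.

N=5 nodes, M=7 members, R=3 reactions → 2N=10, M+R=10
member 0 (0-1): L=6.5058, (cx,cy)=(0.2635,0.9647)
member 1 (0-2): L=3.7090, (cx,cy)=(1.0000,0.0000)
member 2 (1-2): L=6.5855, (cx,cy)=(0.3029,-0.9530)
member 3 (1-3): L=4.4518, (cx,cy)=(0.9884,0.1521)
member 4 (2-3): L=7.3572, (cx,cy)=(0.3269,0.9451)
member 5 (2-4): L=4.0910, (cx,cy)=(1.0000,0.0000)
member 6 (3-4): L=7.1545, (cx,cy)=(0.2357,-0.9718)
solve A·x = −loads:
  F[0-1] = -846.7616 N (compression)
  F[0-2] = +3355.0240 N (tension)
  F[1-2] = +782.8190 N (tension)
  F[1-3] = -465.6474 N (compression)
  F[2-3] = +858.5533 N (tension)
  F[2-4] = +179.5781 N (tension)
  F[3-4] = -762.0347 N (compression)
  Rx@0 = -3131.9400 N
  Ry@0 = +816.8468 N
  Ry@4 = +740.5732 N

858.553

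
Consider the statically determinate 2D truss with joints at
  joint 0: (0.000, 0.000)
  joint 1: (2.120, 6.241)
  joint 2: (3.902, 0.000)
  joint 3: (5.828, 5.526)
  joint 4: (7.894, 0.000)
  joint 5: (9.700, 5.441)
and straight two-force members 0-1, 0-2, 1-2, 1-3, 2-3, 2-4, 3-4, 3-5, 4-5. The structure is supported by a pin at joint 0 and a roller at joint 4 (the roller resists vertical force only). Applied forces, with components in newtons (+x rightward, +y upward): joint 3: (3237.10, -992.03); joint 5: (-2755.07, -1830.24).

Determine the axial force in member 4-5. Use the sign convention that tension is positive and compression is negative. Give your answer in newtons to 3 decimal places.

-1977.743

N=6 nodes, M=9 members, R=3 reactions → 2N=12, M+R=12
member 0 (0-1): L=6.5912, (cx,cy)=(0.3216,0.9469)
member 1 (0-2): L=3.9020, (cx,cy)=(1.0000,0.0000)
member 2 (1-2): L=6.4904, (cx,cy)=(0.2746,-0.9616)
member 3 (1-3): L=3.7763, (cx,cy)=(0.9819,-0.1893)
member 4 (2-3): L=5.8520, (cx,cy)=(0.3291,0.9443)
member 5 (2-4): L=3.9920, (cx,cy)=(1.0000,0.0000)
member 6 (3-4): L=5.8996, (cx,cy)=(0.3502,-0.9367)
member 7 (3-5): L=3.8729, (cx,cy)=(0.9998,-0.0219)
member 8 (4-5): L=5.7329, (cx,cy)=(0.3150,0.9491)
solve A·x = −loads:
  F[0-1] = +555.7215 N (tension)
  F[0-2] = +303.2883 N (tension)
  F[1-2] = -617.0376 N (compression)
  F[1-3] = +354.5679 N (tension)
  F[2-3] = +628.3300 N (tension)
  F[2-4] = -72.9186 N (compression)
  F[3-4] = -1570.8920 N (compression)
  F[3-5] = -2132.5474 N (compression)
  F[4-5] = -1977.7427 N (compression)
  Rx@0 = -482.0300 N
  Ry@0 = -526.1918 N
  Ry@4 = +3348.4618 N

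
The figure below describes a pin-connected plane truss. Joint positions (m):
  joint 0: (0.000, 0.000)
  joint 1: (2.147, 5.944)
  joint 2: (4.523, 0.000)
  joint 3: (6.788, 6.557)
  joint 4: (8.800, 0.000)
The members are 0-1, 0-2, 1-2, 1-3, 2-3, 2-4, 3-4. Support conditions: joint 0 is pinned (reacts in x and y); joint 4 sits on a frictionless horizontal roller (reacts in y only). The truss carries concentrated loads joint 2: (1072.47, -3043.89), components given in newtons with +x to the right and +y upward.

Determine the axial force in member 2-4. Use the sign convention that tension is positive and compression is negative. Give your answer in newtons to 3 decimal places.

480.060

N=5 nodes, M=7 members, R=3 reactions → 2N=10, M+R=10
member 0 (0-1): L=6.3199, (cx,cy)=(0.3397,0.9405)
member 1 (0-2): L=4.5230, (cx,cy)=(1.0000,0.0000)
member 2 (1-2): L=6.4013, (cx,cy)=(0.3712,-0.9286)
member 3 (1-3): L=4.6813, (cx,cy)=(0.9914,0.1309)
member 4 (2-3): L=6.9372, (cx,cy)=(0.3265,0.9452)
member 5 (2-4): L=4.2770, (cx,cy)=(1.0000,0.0000)
member 6 (3-4): L=6.8587, (cx,cy)=(0.2933,-0.9560)
solve A·x = −loads:
  F[0-1] = -1572.9496 N (compression)
  F[0-2] = +1606.8359 N (tension)
  F[1-2] = +1441.1156 N (tension)
  F[1-3] = -1078.5593 N (compression)
  F[2-3] = +1804.6230 N (tension)
  F[2-4] = +480.0602 N (tension)
  F[3-4] = -1636.4864 N (compression)
  Rx@0 = -1072.4700 N
  Ry@0 = +1479.3997 N
  Ry@4 = +1564.4903 N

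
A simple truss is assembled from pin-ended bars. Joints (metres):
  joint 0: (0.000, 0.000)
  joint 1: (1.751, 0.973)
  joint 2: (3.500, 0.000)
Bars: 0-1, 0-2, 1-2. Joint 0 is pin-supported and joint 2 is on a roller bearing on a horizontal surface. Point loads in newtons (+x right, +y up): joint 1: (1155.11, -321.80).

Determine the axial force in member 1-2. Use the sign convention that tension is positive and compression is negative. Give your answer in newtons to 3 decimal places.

-991.691

N=3 nodes, M=3 members, R=3 reactions → 2N=6, M+R=6
member 0 (0-1): L=2.0032, (cx,cy)=(0.8741,0.4857)
member 1 (0-2): L=3.5000, (cx,cy)=(1.0000,0.0000)
member 2 (1-2): L=2.0014, (cx,cy)=(0.8739,-0.4862)
solve A·x = −loads:
  F[0-1] = +330.0461 N (tension)
  F[0-2] = +866.6134 N (tension)
  F[1-2] = -991.6911 N (compression)
  Rx@0 = -1155.1100 N
  Ry@0 = -160.3125 N
  Ry@2 = +482.1125 N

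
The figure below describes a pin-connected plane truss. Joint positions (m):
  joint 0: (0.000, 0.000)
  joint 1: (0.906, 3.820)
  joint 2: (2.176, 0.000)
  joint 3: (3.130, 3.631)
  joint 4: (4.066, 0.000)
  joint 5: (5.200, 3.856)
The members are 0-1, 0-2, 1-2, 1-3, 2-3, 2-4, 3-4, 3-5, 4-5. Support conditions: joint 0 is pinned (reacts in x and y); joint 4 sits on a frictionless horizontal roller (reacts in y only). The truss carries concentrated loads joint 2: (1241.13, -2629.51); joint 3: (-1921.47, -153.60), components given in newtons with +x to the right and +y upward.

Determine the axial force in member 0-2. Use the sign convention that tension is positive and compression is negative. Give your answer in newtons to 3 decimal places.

N=6 nodes, M=9 members, R=3 reactions → 2N=12, M+R=12
member 0 (0-1): L=3.9260, (cx,cy)=(0.2308,0.9730)
member 1 (0-2): L=2.1760, (cx,cy)=(1.0000,0.0000)
member 2 (1-2): L=4.0256, (cx,cy)=(0.3155,-0.9489)
member 3 (1-3): L=2.2320, (cx,cy)=(0.9964,-0.0847)
member 4 (2-3): L=3.7542, (cx,cy)=(0.2541,0.9672)
member 5 (2-4): L=1.8900, (cx,cy)=(1.0000,0.0000)
member 6 (3-4): L=3.7497, (cx,cy)=(0.2496,-0.9683)
member 7 (3-5): L=2.0822, (cx,cy)=(0.9941,0.1081)
member 8 (4-5): L=4.0193, (cx,cy)=(0.2821,0.9594)
solve A·x = −loads:
  F[0-1] = -3056.0249 N (compression)
  F[0-2] = +24.9020 N (tension)
  F[1-2] = +3289.6654 N (tension)
  F[1-3] = -1749.3565 N (compression)
  F[2-3] = -508.8604 N (compression)
  F[2-4] = -49.0883 N (compression)
  F[3-4] = +196.6521 N (tension)
  F[3-5] = -0.0000 N (compression)
  F[4-5] = +0.0000 N (tension)
  Rx@0 = +680.3400 N
  Ry@0 = +2973.5369 N
  Ry@4 = -190.4269 N

24.902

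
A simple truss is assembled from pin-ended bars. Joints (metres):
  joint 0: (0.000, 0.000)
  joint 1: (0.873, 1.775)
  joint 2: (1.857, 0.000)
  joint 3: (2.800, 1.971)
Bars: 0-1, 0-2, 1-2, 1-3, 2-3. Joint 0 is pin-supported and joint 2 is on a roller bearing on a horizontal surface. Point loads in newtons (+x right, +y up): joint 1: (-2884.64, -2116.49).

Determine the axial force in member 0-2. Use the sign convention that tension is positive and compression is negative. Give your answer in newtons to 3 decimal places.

-976.944

N=4 nodes, M=5 members, R=3 reactions → 2N=8, M+R=8
member 0 (0-1): L=1.9781, (cx,cy)=(0.4413,0.8973)
member 1 (0-2): L=1.8570, (cx,cy)=(1.0000,0.0000)
member 2 (1-2): L=2.0295, (cx,cy)=(0.4848,-0.8746)
member 3 (1-3): L=1.9369, (cx,cy)=(0.9949,0.1012)
member 4 (2-3): L=2.1850, (cx,cy)=(0.4316,0.9021)
solve A·x = −loads:
  F[0-1] = -4322.5111 N (compression)
  F[0-2] = -976.9444 N (compression)
  F[1-2] = +2014.9504 N (tension)
  F[1-3] = +0.0000 N (tension)
  F[2-3] = +0.0000 N (tension)
  Rx@0 = +2884.6400 N
  Ry@0 = +3878.7626 N
  Ry@2 = -1762.2726 N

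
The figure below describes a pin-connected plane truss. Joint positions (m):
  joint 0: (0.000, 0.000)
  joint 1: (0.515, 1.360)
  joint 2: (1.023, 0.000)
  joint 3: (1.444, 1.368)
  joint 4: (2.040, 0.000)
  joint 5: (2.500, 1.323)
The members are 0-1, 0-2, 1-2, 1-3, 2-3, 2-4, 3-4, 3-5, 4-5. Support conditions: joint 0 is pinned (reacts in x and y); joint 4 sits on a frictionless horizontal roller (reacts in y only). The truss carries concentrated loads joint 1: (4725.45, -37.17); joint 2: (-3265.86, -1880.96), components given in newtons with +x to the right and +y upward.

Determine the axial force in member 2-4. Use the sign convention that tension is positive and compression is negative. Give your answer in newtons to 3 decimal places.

N=6 nodes, M=9 members, R=3 reactions → 2N=12, M+R=12
member 0 (0-1): L=1.4542, (cx,cy)=(0.3541,0.9352)
member 1 (0-2): L=1.0230, (cx,cy)=(1.0000,0.0000)
member 2 (1-2): L=1.4518, (cx,cy)=(0.3499,-0.9368)
member 3 (1-3): L=0.9290, (cx,cy)=(1.0000,0.0086)
member 4 (2-3): L=1.4313, (cx,cy)=(0.2941,0.9558)
member 5 (2-4): L=1.0170, (cx,cy)=(1.0000,0.0000)
member 6 (3-4): L=1.4922, (cx,cy)=(0.3994,-0.9168)
member 7 (3-5): L=1.0570, (cx,cy)=(0.9991,-0.0426)
member 8 (4-5): L=1.4007, (cx,cy)=(0.3284,0.9445)
solve A·x = −loads:
  F[0-1] = +2336.1996 N (tension)
  F[0-2] = +632.2578 N (tension)
  F[1-2] = -2400.0330 N (compression)
  F[1-3] = -3058.4227 N (compression)
  F[2-3] = +4320.3830 N (tension)
  F[2-4] = +1787.5337 N (tension)
  F[3-4] = -4475.4116 N (compression)
  F[3-5] = -0.0000 N (compression)
  F[4-5] = +0.0000 N (tension)
  Rx@0 = -1459.5900 N
  Ry@0 = -2184.7997 N
  Ry@4 = +4102.9297 N

1787.534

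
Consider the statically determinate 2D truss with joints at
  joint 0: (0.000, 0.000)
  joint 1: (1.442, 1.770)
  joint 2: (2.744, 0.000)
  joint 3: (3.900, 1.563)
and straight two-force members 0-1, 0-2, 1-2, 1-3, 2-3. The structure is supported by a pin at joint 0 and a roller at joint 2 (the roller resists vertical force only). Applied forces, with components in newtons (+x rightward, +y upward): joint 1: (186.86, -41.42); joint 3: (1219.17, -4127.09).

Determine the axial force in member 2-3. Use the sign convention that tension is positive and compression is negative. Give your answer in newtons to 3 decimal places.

N=4 nodes, M=5 members, R=3 reactions → 2N=8, M+R=8
member 0 (0-1): L=2.2830, (cx,cy)=(0.6316,0.7753)
member 1 (0-2): L=2.7440, (cx,cy)=(1.0000,0.0000)
member 2 (1-2): L=2.1973, (cx,cy)=(0.5925,-0.8055)
member 3 (1-3): L=2.4667, (cx,cy)=(0.9965,-0.0839)
member 4 (2-3): L=1.9440, (cx,cy)=(0.5946,0.8040)
solve A·x = −loads:
  F[0-1] = +3268.4835 N (tension)
  F[0-2] = -658.3914 N (compression)
  F[1-2] = -3617.5373 N (compression)
  F[1-3] = +4035.3557 N (tension)
  F[2-3] = -4712.0380 N (compression)
  Rx@0 = -1406.0300 N
  Ry@0 = -2533.9986 N
  Ry@2 = +6702.5086 N

-4712.038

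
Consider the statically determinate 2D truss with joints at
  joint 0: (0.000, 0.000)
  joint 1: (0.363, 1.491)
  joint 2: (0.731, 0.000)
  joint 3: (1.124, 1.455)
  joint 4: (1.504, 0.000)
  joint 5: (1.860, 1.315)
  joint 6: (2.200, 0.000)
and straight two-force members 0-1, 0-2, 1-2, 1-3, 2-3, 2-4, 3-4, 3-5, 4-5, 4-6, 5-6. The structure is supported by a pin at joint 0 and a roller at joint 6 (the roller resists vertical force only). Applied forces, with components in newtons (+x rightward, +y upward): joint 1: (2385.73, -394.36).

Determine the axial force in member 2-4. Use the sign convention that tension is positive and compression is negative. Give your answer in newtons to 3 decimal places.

1243.829

N=7 nodes, M=11 members, R=3 reactions → 2N=14, M+R=14
member 0 (0-1): L=1.5346, (cx,cy)=(0.2366,0.9716)
member 1 (0-2): L=0.7310, (cx,cy)=(1.0000,0.0000)
member 2 (1-2): L=1.5357, (cx,cy)=(0.2396,-0.9709)
member 3 (1-3): L=0.7619, (cx,cy)=(0.9989,-0.0473)
member 4 (2-3): L=1.5071, (cx,cy)=(0.2608,0.9654)
member 5 (2-4): L=0.7730, (cx,cy)=(1.0000,0.0000)
member 6 (3-4): L=1.5038, (cx,cy)=(0.2527,-0.9675)
member 7 (3-5): L=0.7492, (cx,cy)=(0.9824,-0.1869)
member 8 (4-5): L=1.3623, (cx,cy)=(0.2613,0.9653)
member 9 (4-6): L=0.6960, (cx,cy)=(1.0000,0.0000)
member 10 (5-6): L=1.3582, (cx,cy)=(0.2503,-0.9682)
solve A·x = −loads:
  F[0-1] = +1325.1940 N (tension)
  F[0-2] = +2072.2539 N (tension)
  F[1-2] = -1650.7175 N (compression)
  F[1-3] = -1678.5783 N (compression)
  F[2-3] = +1660.0565 N (tension)
  F[2-4] = +1243.8291 N (tension)
  F[3-4] = -1571.9163 N (compression)
  F[3-5] = -861.7979 N (compression)
  F[4-5] = +1575.6509 N (tension)
  F[4-6] = +434.8752 N (tension)
  F[5-6] = -1737.2539 N (compression)
  Rx@0 = -2385.7300 N
  Ry@0 = -1287.5837 N
  Ry@6 = +1681.9437 N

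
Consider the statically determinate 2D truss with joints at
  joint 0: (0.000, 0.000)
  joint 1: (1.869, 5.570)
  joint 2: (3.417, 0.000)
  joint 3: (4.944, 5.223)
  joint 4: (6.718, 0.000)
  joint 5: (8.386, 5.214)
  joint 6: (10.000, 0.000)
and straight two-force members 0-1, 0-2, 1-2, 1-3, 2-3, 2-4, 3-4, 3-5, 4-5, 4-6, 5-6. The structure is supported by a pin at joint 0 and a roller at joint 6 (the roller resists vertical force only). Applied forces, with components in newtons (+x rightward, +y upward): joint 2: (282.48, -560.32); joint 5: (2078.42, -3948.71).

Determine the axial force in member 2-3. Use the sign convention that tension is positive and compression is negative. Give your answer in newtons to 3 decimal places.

N=7 nodes, M=11 members, R=3 reactions → 2N=14, M+R=14
member 0 (0-1): L=5.8752, (cx,cy)=(0.3181,0.9481)
member 1 (0-2): L=3.4170, (cx,cy)=(1.0000,0.0000)
member 2 (1-2): L=5.7811, (cx,cy)=(0.2678,-0.9635)
member 3 (1-3): L=3.0945, (cx,cy)=(0.9937,-0.1121)
member 4 (2-3): L=5.4416, (cx,cy)=(0.2806,0.9598)
member 5 (2-4): L=3.3010, (cx,cy)=(1.0000,0.0000)
member 6 (3-4): L=5.5160, (cx,cy)=(0.3216,-0.9469)
member 7 (3-5): L=3.4420, (cx,cy)=(1.0000,-0.0026)
member 8 (4-5): L=5.4743, (cx,cy)=(0.3047,0.9524)
member 9 (4-6): L=3.2820, (cx,cy)=(1.0000,0.0000)
member 10 (5-6): L=5.4581, (cx,cy)=(0.2957,-0.9553)
solve A·x = −loads:
  F[0-1] = +81.7548 N (tension)
  F[0-2] = +2334.8925 N (tension)
  F[1-2] = -86.1946 N (compression)
  F[1-3] = +49.3993 N (tension)
  F[2-3] = +670.2992 N (tension)
  F[2-4] = +1841.2370 N (tension)
  F[3-4] = -674.8690 N (compression)
  F[3-5] = +454.2271 N (tension)
  F[4-5] = +670.9178 N (tension)
  F[4-6] = +1419.7683 N (tension)
  F[5-6] = -4801.2572 N (compression)
  Rx@0 = -2360.9000 N
  Ry@0 = -77.5077 N
  Ry@6 = +4586.5377 N

670.299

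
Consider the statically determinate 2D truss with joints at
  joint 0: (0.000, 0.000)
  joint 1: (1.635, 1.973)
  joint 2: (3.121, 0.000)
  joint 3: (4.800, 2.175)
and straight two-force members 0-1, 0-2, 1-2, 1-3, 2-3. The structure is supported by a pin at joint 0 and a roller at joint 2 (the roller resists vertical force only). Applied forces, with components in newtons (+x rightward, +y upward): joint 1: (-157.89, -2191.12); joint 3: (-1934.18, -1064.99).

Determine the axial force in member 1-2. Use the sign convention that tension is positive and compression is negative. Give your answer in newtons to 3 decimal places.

N=4 nodes, M=5 members, R=3 reactions → 2N=8, M+R=8
member 0 (0-1): L=2.5624, (cx,cy)=(0.6381,0.7700)
member 1 (0-2): L=3.1210, (cx,cy)=(1.0000,0.0000)
member 2 (1-2): L=2.4700, (cx,cy)=(0.6016,-0.7988)
member 3 (1-3): L=3.1714, (cx,cy)=(0.9980,0.0637)
member 4 (2-3): L=2.7477, (cx,cy)=(0.6111,0.7916)
solve A·x = −loads:
  F[0-1] = -2491.0504 N (compression)
  F[0-2] = -502.6036 N (compression)
  F[1-2] = -435.3112 N (compression)
  F[1-3] = -1172.0652 N (compression)
  F[2-3] = -1251.0874 N (compression)
  Rx@0 = +2092.0700 N
  Ry@0 = +1918.0534 N
  Ry@2 = +1338.0566 N

-435.311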